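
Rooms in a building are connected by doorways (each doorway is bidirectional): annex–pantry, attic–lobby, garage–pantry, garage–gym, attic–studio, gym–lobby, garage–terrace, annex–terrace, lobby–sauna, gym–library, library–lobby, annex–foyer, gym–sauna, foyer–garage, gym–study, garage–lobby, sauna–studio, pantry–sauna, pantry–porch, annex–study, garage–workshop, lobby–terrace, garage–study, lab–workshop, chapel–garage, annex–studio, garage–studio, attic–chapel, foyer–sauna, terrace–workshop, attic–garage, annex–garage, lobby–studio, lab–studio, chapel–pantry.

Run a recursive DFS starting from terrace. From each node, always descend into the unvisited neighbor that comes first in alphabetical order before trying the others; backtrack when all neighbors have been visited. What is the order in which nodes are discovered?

Visit terrace
terrace → annex
annex → foyer
foyer → garage
garage → attic
attic → chapel
chapel → pantry
pantry → porch
pantry → sauna
sauna → gym
gym → library
library → lobby
lobby → studio
studio → lab
lab → workshop
gym → study

terrace annex foyer garage attic chapel pantry porch sauna gym library lobby studio lab workshop study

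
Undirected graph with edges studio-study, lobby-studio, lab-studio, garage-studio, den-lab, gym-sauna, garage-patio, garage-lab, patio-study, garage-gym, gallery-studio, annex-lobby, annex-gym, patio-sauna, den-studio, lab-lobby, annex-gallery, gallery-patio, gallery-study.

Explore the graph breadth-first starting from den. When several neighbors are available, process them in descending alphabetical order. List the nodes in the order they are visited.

Visit den; enqueue studio, lab → queue [studio, lab]
Visit studio; enqueue study, lobby, garage, gallery → queue [lab, study, lobby, garage, gallery]
Visit lab → queue [study, lobby, garage, gallery]
Visit study; enqueue patio → queue [lobby, garage, gallery, patio]
Visit lobby; enqueue annex → queue [garage, gallery, patio, annex]
Visit garage; enqueue gym → queue [gallery, patio, annex, gym]
Visit gallery → queue [patio, annex, gym]
Visit patio; enqueue sauna → queue [annex, gym, sauna]
Visit annex → queue [gym, sauna]
Visit gym → queue [sauna]
Visit sauna → queue []

den studio lab study lobby garage gallery patio annex gym sauna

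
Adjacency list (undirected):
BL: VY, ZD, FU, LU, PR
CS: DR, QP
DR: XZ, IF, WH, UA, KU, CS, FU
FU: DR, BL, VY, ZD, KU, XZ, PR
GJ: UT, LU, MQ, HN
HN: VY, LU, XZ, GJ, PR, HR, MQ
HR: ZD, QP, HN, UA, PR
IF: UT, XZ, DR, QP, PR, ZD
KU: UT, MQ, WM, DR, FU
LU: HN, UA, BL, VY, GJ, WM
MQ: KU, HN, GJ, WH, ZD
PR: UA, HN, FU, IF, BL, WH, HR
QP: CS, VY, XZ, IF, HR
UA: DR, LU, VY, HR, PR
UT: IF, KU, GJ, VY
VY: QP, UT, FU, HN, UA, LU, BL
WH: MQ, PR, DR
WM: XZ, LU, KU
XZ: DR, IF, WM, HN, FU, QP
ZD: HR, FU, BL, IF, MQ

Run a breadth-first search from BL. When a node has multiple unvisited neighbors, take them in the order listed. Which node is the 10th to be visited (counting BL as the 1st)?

UA

Visit BL; enqueue VY, ZD, FU, LU, PR → queue [VY, ZD, FU, LU, PR]
Visit VY; enqueue QP, UT, HN, UA → queue [ZD, FU, LU, PR, QP, UT, HN, UA]
Visit ZD; enqueue HR, IF, MQ → queue [FU, LU, PR, QP, UT, HN, UA, HR, IF, MQ]
Visit FU; enqueue DR, KU, XZ → queue [LU, PR, QP, UT, HN, UA, HR, IF, MQ, DR, KU, XZ]
Visit LU; enqueue GJ, WM → queue [PR, QP, UT, HN, UA, HR, IF, MQ, DR, KU, XZ, GJ, WM]
Visit PR; enqueue WH → queue [QP, UT, HN, UA, HR, IF, MQ, DR, KU, XZ, GJ, WM, WH]
Visit QP; enqueue CS → queue [UT, HN, UA, HR, IF, MQ, DR, KU, XZ, GJ, WM, WH, CS]
Visit UT → queue [HN, UA, HR, IF, MQ, DR, KU, XZ, GJ, WM, WH, CS]
Visit HN → queue [UA, HR, IF, MQ, DR, KU, XZ, GJ, WM, WH, CS]
Visit UA → queue [HR, IF, MQ, DR, KU, XZ, GJ, WM, WH, CS]
Visit HR → queue [IF, MQ, DR, KU, XZ, GJ, WM, WH, CS]
Visit IF → queue [MQ, DR, KU, XZ, GJ, WM, WH, CS]
Visit MQ → queue [DR, KU, XZ, GJ, WM, WH, CS]
Visit DR → queue [KU, XZ, GJ, WM, WH, CS]
Visit KU → queue [XZ, GJ, WM, WH, CS]
Visit XZ → queue [GJ, WM, WH, CS]
Visit GJ → queue [WM, WH, CS]
Visit WM → queue [WH, CS]
Visit WH → queue [CS]
Visit CS → queue []

Visit order: BL, VY, ZD, FU, LU, PR, QP, UT, HN, UA, HR, IF, MQ, DR, KU, XZ, GJ, WM, WH, CS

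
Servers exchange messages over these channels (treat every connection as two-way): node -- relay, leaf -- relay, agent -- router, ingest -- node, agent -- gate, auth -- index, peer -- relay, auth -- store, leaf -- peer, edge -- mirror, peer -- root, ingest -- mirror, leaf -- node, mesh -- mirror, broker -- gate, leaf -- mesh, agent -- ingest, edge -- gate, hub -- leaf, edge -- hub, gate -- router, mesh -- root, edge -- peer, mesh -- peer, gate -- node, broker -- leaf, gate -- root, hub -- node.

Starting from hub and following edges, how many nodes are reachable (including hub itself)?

BFS from hub visits: hub, edge, leaf, node, gate, mirror, peer, broker, mesh, relay, ingest, agent, root, router
Reachable nodes: 14 of 17 total.

14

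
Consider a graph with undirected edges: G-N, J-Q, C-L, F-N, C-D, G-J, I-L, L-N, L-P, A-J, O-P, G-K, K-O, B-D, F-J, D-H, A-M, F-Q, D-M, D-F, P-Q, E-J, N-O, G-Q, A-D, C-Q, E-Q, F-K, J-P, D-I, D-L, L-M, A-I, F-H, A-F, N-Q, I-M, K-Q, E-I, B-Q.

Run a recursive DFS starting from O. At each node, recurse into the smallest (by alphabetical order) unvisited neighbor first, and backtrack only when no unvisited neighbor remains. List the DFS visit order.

O K F A D B Q C L I E J G N P M H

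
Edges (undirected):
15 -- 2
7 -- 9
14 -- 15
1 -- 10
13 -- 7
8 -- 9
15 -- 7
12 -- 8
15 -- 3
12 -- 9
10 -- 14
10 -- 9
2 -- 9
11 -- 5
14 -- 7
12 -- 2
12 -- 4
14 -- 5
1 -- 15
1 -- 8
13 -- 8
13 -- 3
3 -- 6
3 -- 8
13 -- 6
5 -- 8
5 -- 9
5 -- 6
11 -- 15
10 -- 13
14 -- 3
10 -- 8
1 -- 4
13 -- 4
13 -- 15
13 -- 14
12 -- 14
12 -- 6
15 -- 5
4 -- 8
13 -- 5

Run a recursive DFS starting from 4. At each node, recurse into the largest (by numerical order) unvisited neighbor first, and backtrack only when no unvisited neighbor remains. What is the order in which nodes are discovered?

Visit 4
4 → 13
13 → 15
15 → 14
14 → 12
12 → 9
9 → 10
10 → 8
8 → 5
5 → 11
5 → 6
6 → 3
8 → 1
9 → 7
9 → 2

4, 13, 15, 14, 12, 9, 10, 8, 5, 11, 6, 3, 1, 7, 2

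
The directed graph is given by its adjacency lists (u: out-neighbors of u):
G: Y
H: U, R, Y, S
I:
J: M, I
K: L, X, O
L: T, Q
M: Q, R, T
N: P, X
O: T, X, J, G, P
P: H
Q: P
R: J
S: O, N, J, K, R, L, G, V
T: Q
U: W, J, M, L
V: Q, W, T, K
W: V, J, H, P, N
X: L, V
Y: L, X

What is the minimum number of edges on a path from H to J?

Level 0: H
Level 1: R, S, U, Y
Level 2: G, J, K, L, M, N, O, V, W, X
Level 3: I, P, Q, T
J first appears at level 2.

2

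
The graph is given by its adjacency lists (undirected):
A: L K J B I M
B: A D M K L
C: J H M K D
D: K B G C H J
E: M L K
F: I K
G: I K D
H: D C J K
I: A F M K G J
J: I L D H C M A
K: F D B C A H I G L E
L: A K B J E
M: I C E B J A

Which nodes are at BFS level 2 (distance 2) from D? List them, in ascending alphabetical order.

Level 0: D
Level 1: B, C, G, H, J, K
Level 2: A, E, F, I, L, M

A, E, F, I, L, M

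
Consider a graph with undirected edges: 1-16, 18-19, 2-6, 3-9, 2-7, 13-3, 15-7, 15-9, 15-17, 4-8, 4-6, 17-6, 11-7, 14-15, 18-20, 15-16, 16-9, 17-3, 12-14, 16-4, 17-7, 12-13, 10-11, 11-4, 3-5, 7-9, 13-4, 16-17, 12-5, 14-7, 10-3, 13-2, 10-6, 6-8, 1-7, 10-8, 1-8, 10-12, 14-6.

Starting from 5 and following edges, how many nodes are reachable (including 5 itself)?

BFS from 5 visits: 5, 12, 3, 14, 13, 10, 17, 9, 15, 7, 6, 4, 2, 11, 8, 16, 1
Reachable nodes: 17 of 20 total.

17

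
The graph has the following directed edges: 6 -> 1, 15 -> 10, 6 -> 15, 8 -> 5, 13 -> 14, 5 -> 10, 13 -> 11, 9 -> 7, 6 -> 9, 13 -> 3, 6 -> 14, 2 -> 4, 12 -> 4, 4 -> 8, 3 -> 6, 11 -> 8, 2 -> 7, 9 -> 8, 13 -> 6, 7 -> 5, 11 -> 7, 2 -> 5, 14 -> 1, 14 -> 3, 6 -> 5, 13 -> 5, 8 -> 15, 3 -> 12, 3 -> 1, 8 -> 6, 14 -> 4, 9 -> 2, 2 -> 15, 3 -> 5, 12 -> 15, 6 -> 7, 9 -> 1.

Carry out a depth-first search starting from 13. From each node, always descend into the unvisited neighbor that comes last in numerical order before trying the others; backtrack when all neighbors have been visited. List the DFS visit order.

Visit 13
13 → 14
14 → 4
4 → 8
8 → 15
15 → 10
8 → 6
6 → 9
9 → 7
7 → 5
9 → 2
9 → 1
14 → 3
3 → 12
13 → 11

13 → 14 → 4 → 8 → 15 → 10 → 6 → 9 → 7 → 5 → 2 → 1 → 3 → 12 → 11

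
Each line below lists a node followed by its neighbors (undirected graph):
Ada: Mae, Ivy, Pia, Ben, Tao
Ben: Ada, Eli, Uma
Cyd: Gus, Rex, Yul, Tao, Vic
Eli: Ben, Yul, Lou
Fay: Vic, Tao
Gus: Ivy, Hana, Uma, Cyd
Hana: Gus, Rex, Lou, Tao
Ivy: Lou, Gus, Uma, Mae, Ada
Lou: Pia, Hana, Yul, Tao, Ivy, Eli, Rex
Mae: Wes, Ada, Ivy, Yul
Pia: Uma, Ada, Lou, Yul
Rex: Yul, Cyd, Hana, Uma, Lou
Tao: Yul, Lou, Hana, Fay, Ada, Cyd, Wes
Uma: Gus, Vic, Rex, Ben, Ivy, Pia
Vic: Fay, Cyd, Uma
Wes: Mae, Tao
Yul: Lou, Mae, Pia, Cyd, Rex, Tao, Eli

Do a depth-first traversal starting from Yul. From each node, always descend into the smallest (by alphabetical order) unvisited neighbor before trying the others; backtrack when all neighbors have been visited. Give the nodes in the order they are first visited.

Yul -> Cyd -> Gus -> Hana -> Lou -> Eli -> Ben -> Ada -> Ivy -> Mae -> Wes -> Tao -> Fay -> Vic -> Uma -> Pia -> Rex

Visit Yul
Yul → Cyd
Cyd → Gus
Gus → Hana
Hana → Lou
Lou → Eli
Eli → Ben
Ben → Ada
Ada → Ivy
Ivy → Mae
Mae → Wes
Wes → Tao
Tao → Fay
Fay → Vic
Vic → Uma
Uma → Pia
Uma → Rex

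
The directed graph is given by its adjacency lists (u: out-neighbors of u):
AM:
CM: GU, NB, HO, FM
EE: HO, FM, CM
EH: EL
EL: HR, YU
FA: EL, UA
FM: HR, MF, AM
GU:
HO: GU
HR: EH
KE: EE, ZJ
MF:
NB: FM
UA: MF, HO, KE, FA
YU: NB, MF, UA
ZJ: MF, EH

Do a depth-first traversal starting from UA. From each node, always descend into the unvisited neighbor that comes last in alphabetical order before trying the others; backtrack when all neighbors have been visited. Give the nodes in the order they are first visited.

Visit UA
UA → MF
UA → KE
KE → ZJ
ZJ → EH
EH → EL
EL → YU
YU → NB
NB → FM
FM → HR
FM → AM
KE → EE
EE → HO
HO → GU
EE → CM
UA → FA

UA, MF, KE, ZJ, EH, EL, YU, NB, FM, HR, AM, EE, HO, GU, CM, FA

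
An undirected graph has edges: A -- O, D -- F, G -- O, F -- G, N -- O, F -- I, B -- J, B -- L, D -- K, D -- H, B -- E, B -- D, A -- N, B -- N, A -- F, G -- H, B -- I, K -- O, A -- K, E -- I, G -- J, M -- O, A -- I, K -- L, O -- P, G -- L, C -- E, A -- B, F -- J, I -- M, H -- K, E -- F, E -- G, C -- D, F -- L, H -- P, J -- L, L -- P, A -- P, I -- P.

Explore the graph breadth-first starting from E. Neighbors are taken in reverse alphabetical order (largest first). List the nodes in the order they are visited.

E I G F C B P M A O L J H D N K

Visit E; enqueue I, G, F, C, B → queue [I, G, F, C, B]
Visit I; enqueue P, M, A → queue [G, F, C, B, P, M, A]
Visit G; enqueue O, L, J, H → queue [F, C, B, P, M, A, O, L, J, H]
Visit F; enqueue D → queue [C, B, P, M, A, O, L, J, H, D]
Visit C → queue [B, P, M, A, O, L, J, H, D]
Visit B; enqueue N → queue [P, M, A, O, L, J, H, D, N]
Visit P → queue [M, A, O, L, J, H, D, N]
Visit M → queue [A, O, L, J, H, D, N]
Visit A; enqueue K → queue [O, L, J, H, D, N, K]
Visit O → queue [L, J, H, D, N, K]
Visit L → queue [J, H, D, N, K]
Visit J → queue [H, D, N, K]
Visit H → queue [D, N, K]
Visit D → queue [N, K]
Visit N → queue [K]
Visit K → queue []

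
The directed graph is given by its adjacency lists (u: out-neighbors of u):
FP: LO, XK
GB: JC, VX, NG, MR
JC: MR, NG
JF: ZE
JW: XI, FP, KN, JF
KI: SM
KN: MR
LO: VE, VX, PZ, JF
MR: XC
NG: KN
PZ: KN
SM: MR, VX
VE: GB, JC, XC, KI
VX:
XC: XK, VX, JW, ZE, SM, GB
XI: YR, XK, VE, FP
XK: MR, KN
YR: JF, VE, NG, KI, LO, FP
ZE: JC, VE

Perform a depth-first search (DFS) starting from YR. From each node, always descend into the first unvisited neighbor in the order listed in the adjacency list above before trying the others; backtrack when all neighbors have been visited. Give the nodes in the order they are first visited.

Visit YR
YR → JF
JF → ZE
ZE → JC
JC → MR
MR → XC
XC → XK
XK → KN
XC → VX
XC → JW
JW → XI
XI → VE
VE → GB
GB → NG
VE → KI
KI → SM
XI → FP
FP → LO
LO → PZ

YR, JF, ZE, JC, MR, XC, XK, KN, VX, JW, XI, VE, GB, NG, KI, SM, FP, LO, PZ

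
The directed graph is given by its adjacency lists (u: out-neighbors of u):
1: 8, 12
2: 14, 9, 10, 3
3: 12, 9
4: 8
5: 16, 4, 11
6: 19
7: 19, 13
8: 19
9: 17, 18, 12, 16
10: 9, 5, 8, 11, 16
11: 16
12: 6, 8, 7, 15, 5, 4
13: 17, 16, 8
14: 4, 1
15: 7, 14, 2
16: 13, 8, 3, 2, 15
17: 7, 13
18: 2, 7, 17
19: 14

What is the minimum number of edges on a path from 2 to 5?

2

Level 0: 2
Level 1: 3, 9, 10, 14
Level 2: 1, 4, 5, 8, 11, 12, 16, 17, 18
Level 3: 6, 7, 13, 15, 19
5 first appears at level 2.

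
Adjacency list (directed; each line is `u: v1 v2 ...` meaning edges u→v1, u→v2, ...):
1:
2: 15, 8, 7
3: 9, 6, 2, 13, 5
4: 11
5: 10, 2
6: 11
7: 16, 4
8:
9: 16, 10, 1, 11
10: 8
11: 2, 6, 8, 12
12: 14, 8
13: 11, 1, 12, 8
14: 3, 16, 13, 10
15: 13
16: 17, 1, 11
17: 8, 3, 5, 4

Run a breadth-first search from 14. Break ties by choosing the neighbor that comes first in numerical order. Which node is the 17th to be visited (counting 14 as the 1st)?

Visit 14; enqueue 3, 10, 13, 16 → queue [3, 10, 13, 16]
Visit 3; enqueue 2, 5, 6, 9 → queue [10, 13, 16, 2, 5, 6, 9]
Visit 10; enqueue 8 → queue [13, 16, 2, 5, 6, 9, 8]
Visit 13; enqueue 1, 11, 12 → queue [16, 2, 5, 6, 9, 8, 1, 11, 12]
Visit 16; enqueue 17 → queue [2, 5, 6, 9, 8, 1, 11, 12, 17]
Visit 2; enqueue 7, 15 → queue [5, 6, 9, 8, 1, 11, 12, 17, 7, 15]
Visit 5 → queue [6, 9, 8, 1, 11, 12, 17, 7, 15]
Visit 6 → queue [9, 8, 1, 11, 12, 17, 7, 15]
Visit 9 → queue [8, 1, 11, 12, 17, 7, 15]
Visit 8 → queue [1, 11, 12, 17, 7, 15]
Visit 1 → queue [11, 12, 17, 7, 15]
Visit 11 → queue [12, 17, 7, 15]
Visit 12 → queue [17, 7, 15]
Visit 17; enqueue 4 → queue [7, 15, 4]
Visit 7 → queue [15, 4]
Visit 15 → queue [4]
Visit 4 → queue []

Visit order: 14, 3, 10, 13, 16, 2, 5, 6, 9, 8, 1, 11, 12, 17, 7, 15, 4

4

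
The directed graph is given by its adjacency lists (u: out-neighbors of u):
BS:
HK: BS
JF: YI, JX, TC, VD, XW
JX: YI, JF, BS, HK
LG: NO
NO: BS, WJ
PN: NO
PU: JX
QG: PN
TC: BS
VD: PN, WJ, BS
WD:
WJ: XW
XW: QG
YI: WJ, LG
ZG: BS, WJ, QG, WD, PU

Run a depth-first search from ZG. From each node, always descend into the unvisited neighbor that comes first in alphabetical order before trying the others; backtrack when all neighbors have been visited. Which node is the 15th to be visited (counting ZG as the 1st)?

LG

Visit ZG
ZG → BS
ZG → PU
PU → JX
JX → HK
JX → JF
JF → TC
JF → VD
VD → PN
PN → NO
NO → WJ
WJ → XW
XW → QG
JF → YI
YI → LG
ZG → WD

Visit order: ZG, BS, PU, JX, HK, JF, TC, VD, PN, NO, WJ, XW, QG, YI, LG, WD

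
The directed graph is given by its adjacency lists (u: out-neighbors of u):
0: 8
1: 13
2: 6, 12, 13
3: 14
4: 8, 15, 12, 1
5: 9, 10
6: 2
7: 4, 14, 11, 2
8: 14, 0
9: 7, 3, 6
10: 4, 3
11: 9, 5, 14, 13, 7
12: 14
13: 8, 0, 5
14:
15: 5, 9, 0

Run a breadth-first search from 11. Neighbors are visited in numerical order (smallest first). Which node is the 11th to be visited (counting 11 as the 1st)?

Visit 11; enqueue 5, 7, 9, 13, 14 → queue [5, 7, 9, 13, 14]
Visit 5; enqueue 10 → queue [7, 9, 13, 14, 10]
Visit 7; enqueue 2, 4 → queue [9, 13, 14, 10, 2, 4]
Visit 9; enqueue 3, 6 → queue [13, 14, 10, 2, 4, 3, 6]
Visit 13; enqueue 0, 8 → queue [14, 10, 2, 4, 3, 6, 0, 8]
Visit 14 → queue [10, 2, 4, 3, 6, 0, 8]
Visit 10 → queue [2, 4, 3, 6, 0, 8]
Visit 2; enqueue 12 → queue [4, 3, 6, 0, 8, 12]
Visit 4; enqueue 1, 15 → queue [3, 6, 0, 8, 12, 1, 15]
Visit 3 → queue [6, 0, 8, 12, 1, 15]
Visit 6 → queue [0, 8, 12, 1, 15]
Visit 0 → queue [8, 12, 1, 15]
Visit 8 → queue [12, 1, 15]
Visit 12 → queue [1, 15]
Visit 1 → queue [15]
Visit 15 → queue []

Visit order: 11, 5, 7, 9, 13, 14, 10, 2, 4, 3, 6, 0, 8, 12, 1, 15

6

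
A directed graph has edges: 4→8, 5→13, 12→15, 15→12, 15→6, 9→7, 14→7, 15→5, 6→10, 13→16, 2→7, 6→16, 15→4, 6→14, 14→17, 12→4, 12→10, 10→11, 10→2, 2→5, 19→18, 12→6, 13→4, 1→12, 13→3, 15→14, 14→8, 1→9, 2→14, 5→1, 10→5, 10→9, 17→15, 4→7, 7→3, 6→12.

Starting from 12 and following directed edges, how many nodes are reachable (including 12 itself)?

17

BFS from 12 visits: 12, 15, 10, 6, 4, 14, 5, 11, 9, 2, 16, 8, 7, 17, 13, 1, 3
Reachable nodes: 17 of 19 total.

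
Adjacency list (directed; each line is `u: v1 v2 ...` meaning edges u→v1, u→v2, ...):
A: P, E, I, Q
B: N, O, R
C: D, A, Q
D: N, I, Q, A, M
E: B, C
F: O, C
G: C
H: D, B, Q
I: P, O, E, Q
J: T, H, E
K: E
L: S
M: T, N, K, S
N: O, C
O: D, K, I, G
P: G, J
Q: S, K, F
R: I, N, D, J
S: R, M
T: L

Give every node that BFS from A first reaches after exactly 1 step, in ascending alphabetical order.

Level 0: A
Level 1: E, I, P, Q
Level 2: B, C, F, G, J, K, O, S
Level 3: D, H, M, N, R, T
Level 4: L

E, I, P, Q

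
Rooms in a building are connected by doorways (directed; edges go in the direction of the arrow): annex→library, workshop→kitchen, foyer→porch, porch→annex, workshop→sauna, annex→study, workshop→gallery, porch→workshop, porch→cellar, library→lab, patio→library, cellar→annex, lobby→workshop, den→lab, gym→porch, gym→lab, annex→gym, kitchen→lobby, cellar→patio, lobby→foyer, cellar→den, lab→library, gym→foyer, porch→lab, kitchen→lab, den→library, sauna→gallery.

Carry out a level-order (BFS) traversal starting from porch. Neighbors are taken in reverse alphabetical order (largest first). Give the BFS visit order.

porch, workshop, lab, cellar, annex, sauna, kitchen, gallery, library, patio, den, study, gym, lobby, foyer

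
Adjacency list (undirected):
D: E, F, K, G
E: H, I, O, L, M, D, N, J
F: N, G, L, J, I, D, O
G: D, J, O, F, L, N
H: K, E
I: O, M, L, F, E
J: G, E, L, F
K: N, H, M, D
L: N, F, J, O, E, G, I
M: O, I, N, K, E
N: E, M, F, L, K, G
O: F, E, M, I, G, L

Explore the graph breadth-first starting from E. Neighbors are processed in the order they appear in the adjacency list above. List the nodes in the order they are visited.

E -> H -> I -> O -> L -> M -> D -> N -> J -> K -> F -> G

Visit E; enqueue H, I, O, L, M, D, N, J → queue [H, I, O, L, M, D, N, J]
Visit H; enqueue K → queue [I, O, L, M, D, N, J, K]
Visit I; enqueue F → queue [O, L, M, D, N, J, K, F]
Visit O; enqueue G → queue [L, M, D, N, J, K, F, G]
Visit L → queue [M, D, N, J, K, F, G]
Visit M → queue [D, N, J, K, F, G]
Visit D → queue [N, J, K, F, G]
Visit N → queue [J, K, F, G]
Visit J → queue [K, F, G]
Visit K → queue [F, G]
Visit F → queue [G]
Visit G → queue []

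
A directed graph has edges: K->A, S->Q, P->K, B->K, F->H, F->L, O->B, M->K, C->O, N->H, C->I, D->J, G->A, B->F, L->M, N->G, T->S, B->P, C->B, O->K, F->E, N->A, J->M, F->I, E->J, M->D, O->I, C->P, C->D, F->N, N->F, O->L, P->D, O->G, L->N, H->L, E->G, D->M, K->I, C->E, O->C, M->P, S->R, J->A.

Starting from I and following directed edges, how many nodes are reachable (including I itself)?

1

BFS from I visits: I
Reachable nodes: 1 of 20 total.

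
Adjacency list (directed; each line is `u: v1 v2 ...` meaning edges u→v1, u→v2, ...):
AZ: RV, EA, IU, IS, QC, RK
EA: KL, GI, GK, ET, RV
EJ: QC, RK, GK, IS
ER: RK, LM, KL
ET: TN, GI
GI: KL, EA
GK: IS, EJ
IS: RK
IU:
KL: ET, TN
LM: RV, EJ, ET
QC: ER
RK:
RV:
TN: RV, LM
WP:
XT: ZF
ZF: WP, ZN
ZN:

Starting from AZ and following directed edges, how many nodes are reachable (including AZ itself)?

15

BFS from AZ visits: AZ, RV, EA, IU, IS, QC, RK, KL, GI, GK, ET, ER, TN, EJ, LM
Reachable nodes: 15 of 19 total.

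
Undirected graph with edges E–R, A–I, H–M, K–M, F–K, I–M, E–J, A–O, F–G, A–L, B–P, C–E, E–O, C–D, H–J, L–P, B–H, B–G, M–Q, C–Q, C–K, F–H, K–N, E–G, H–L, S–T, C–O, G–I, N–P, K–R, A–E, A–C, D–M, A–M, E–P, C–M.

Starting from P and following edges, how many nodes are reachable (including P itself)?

BFS from P visits: P, N, L, E, B, K, H, A, R, O, J, G, C, M, F, I, Q, D
Reachable nodes: 18 of 20 total.

18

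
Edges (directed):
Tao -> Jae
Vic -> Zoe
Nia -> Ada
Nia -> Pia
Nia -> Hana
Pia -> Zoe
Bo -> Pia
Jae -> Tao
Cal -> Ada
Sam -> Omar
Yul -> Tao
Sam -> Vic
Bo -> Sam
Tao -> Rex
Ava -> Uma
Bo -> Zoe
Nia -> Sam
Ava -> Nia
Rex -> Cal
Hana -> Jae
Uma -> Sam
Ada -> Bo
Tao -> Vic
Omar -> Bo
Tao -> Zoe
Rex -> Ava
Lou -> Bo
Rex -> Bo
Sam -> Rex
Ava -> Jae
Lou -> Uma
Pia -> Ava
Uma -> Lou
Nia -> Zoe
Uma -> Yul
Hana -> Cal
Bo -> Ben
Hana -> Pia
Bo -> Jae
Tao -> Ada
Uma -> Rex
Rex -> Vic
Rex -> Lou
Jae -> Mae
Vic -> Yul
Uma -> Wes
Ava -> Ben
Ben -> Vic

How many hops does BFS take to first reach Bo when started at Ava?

Level 0: Ava
Level 1: Ben, Jae, Nia, Uma
Level 2: Ada, Hana, Lou, Mae, Pia, Rex, Sam, Tao, Vic, Wes, Yul, Zoe
Level 3: Bo, Cal, Omar
Bo first appears at level 3.

3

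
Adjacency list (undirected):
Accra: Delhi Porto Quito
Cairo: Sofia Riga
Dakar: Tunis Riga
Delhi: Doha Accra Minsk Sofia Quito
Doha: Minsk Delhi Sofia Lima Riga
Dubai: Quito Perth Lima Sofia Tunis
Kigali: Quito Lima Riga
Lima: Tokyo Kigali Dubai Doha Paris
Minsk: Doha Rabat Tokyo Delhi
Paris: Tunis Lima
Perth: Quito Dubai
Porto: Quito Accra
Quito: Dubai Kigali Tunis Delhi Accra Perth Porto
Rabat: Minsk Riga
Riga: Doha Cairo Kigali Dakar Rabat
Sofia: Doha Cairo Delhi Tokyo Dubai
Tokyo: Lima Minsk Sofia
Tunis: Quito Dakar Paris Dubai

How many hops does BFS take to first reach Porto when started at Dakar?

Level 0: Dakar
Level 1: Riga, Tunis
Level 2: Cairo, Doha, Dubai, Kigali, Paris, Quito, Rabat
Level 3: Accra, Delhi, Lima, Minsk, Perth, Porto, Sofia
Level 4: Tokyo
Porto first appears at level 3.

3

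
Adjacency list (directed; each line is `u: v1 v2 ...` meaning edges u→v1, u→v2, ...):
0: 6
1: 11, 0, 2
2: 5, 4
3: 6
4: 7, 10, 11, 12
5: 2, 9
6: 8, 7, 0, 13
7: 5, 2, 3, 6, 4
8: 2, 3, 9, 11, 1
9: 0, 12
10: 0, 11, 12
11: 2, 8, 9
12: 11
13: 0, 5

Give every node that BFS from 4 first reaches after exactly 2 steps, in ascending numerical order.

0, 2, 3, 5, 6, 8, 9

Level 0: 4
Level 1: 7, 10, 11, 12
Level 2: 0, 2, 3, 5, 6, 8, 9
Level 3: 1, 13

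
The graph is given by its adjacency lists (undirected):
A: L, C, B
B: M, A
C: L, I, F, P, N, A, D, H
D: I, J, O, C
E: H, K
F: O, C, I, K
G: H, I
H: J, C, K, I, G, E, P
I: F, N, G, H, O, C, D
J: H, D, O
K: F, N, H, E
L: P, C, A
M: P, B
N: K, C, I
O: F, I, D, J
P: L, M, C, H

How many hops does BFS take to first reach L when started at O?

3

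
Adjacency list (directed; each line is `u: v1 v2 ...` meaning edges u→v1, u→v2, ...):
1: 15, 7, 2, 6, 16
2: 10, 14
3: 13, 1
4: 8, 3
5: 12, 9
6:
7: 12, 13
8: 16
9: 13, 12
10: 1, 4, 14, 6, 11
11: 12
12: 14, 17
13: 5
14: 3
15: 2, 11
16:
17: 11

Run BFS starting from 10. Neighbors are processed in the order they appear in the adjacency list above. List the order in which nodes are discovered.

Visit 10; enqueue 1, 4, 14, 6, 11 → queue [1, 4, 14, 6, 11]
Visit 1; enqueue 15, 7, 2, 16 → queue [4, 14, 6, 11, 15, 7, 2, 16]
Visit 4; enqueue 8, 3 → queue [14, 6, 11, 15, 7, 2, 16, 8, 3]
Visit 14 → queue [6, 11, 15, 7, 2, 16, 8, 3]
Visit 6 → queue [11, 15, 7, 2, 16, 8, 3]
Visit 11; enqueue 12 → queue [15, 7, 2, 16, 8, 3, 12]
Visit 15 → queue [7, 2, 16, 8, 3, 12]
Visit 7; enqueue 13 → queue [2, 16, 8, 3, 12, 13]
Visit 2 → queue [16, 8, 3, 12, 13]
Visit 16 → queue [8, 3, 12, 13]
Visit 8 → queue [3, 12, 13]
Visit 3 → queue [12, 13]
Visit 12; enqueue 17 → queue [13, 17]
Visit 13; enqueue 5 → queue [17, 5]
Visit 17 → queue [5]
Visit 5; enqueue 9 → queue [9]
Visit 9 → queue []

10 1 4 14 6 11 15 7 2 16 8 3 12 13 17 5 9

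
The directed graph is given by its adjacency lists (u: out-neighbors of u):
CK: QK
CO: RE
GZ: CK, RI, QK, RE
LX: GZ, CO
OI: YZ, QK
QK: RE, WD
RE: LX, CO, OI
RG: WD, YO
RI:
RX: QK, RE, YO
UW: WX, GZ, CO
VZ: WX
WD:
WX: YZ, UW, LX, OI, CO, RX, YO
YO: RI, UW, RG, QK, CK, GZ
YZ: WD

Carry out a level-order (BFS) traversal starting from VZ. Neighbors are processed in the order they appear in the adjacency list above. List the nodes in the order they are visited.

Visit VZ; enqueue WX → queue [WX]
Visit WX; enqueue YZ, UW, LX, OI, CO, RX, YO → queue [YZ, UW, LX, OI, CO, RX, YO]
Visit YZ; enqueue WD → queue [UW, LX, OI, CO, RX, YO, WD]
Visit UW; enqueue GZ → queue [LX, OI, CO, RX, YO, WD, GZ]
Visit LX → queue [OI, CO, RX, YO, WD, GZ]
Visit OI; enqueue QK → queue [CO, RX, YO, WD, GZ, QK]
Visit CO; enqueue RE → queue [RX, YO, WD, GZ, QK, RE]
Visit RX → queue [YO, WD, GZ, QK, RE]
Visit YO; enqueue RI, RG, CK → queue [WD, GZ, QK, RE, RI, RG, CK]
Visit WD → queue [GZ, QK, RE, RI, RG, CK]
Visit GZ → queue [QK, RE, RI, RG, CK]
Visit QK → queue [RE, RI, RG, CK]
Visit RE → queue [RI, RG, CK]
Visit RI → queue [RG, CK]
Visit RG → queue [CK]
Visit CK → queue []

VZ, WX, YZ, UW, LX, OI, CO, RX, YO, WD, GZ, QK, RE, RI, RG, CK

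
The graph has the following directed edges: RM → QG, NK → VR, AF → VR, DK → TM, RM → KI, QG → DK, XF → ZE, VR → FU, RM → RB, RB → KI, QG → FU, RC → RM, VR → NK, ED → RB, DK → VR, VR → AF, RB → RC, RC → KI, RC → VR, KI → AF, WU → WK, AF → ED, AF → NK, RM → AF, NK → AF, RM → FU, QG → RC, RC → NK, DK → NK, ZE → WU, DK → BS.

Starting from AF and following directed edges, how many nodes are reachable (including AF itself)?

13

BFS from AF visits: AF, ED, NK, VR, RB, FU, KI, RC, RM, QG, DK, BS, TM
Reachable nodes: 13 of 17 total.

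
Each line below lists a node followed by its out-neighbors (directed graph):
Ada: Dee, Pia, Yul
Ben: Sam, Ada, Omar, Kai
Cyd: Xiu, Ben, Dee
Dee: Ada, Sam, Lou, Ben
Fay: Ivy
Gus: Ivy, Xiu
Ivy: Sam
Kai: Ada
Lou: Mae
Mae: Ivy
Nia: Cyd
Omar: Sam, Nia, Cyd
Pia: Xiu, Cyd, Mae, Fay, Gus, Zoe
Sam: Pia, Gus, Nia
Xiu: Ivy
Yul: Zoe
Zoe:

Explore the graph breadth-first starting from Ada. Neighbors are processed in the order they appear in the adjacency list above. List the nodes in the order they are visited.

Ada, Dee, Pia, Yul, Sam, Lou, Ben, Xiu, Cyd, Mae, Fay, Gus, Zoe, Nia, Omar, Kai, Ivy

Visit Ada; enqueue Dee, Pia, Yul → queue [Dee, Pia, Yul]
Visit Dee; enqueue Sam, Lou, Ben → queue [Pia, Yul, Sam, Lou, Ben]
Visit Pia; enqueue Xiu, Cyd, Mae, Fay, Gus, Zoe → queue [Yul, Sam, Lou, Ben, Xiu, Cyd, Mae, Fay, Gus, Zoe]
Visit Yul → queue [Sam, Lou, Ben, Xiu, Cyd, Mae, Fay, Gus, Zoe]
Visit Sam; enqueue Nia → queue [Lou, Ben, Xiu, Cyd, Mae, Fay, Gus, Zoe, Nia]
Visit Lou → queue [Ben, Xiu, Cyd, Mae, Fay, Gus, Zoe, Nia]
Visit Ben; enqueue Omar, Kai → queue [Xiu, Cyd, Mae, Fay, Gus, Zoe, Nia, Omar, Kai]
Visit Xiu; enqueue Ivy → queue [Cyd, Mae, Fay, Gus, Zoe, Nia, Omar, Kai, Ivy]
Visit Cyd → queue [Mae, Fay, Gus, Zoe, Nia, Omar, Kai, Ivy]
Visit Mae → queue [Fay, Gus, Zoe, Nia, Omar, Kai, Ivy]
Visit Fay → queue [Gus, Zoe, Nia, Omar, Kai, Ivy]
Visit Gus → queue [Zoe, Nia, Omar, Kai, Ivy]
Visit Zoe → queue [Nia, Omar, Kai, Ivy]
Visit Nia → queue [Omar, Kai, Ivy]
Visit Omar → queue [Kai, Ivy]
Visit Kai → queue [Ivy]
Visit Ivy → queue []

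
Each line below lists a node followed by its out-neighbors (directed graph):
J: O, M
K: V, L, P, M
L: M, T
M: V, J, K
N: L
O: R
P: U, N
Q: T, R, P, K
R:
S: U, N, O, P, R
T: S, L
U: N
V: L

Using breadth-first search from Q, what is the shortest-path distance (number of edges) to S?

Level 0: Q
Level 1: K, P, R, T
Level 2: L, M, N, S, U, V
Level 3: J, O
S first appears at level 2.

2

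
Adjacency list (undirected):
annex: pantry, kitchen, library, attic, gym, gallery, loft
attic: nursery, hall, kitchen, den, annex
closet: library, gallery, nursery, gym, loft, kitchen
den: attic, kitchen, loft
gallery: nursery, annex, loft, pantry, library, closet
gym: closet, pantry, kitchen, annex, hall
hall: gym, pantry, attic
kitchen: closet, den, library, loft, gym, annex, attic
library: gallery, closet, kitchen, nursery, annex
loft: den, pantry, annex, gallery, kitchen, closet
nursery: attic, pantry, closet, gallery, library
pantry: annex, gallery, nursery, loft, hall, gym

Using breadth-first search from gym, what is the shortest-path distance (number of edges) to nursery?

2

Level 0: gym
Level 1: annex, closet, hall, kitchen, pantry
Level 2: attic, den, gallery, library, loft, nursery
nursery first appears at level 2.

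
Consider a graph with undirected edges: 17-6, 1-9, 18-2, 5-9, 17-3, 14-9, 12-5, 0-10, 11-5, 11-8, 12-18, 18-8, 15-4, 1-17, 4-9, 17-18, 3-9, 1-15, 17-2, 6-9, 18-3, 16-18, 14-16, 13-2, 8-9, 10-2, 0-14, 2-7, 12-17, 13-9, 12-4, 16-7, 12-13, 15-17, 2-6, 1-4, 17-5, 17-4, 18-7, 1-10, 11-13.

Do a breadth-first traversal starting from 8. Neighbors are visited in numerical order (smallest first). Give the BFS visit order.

8 -> 9 -> 11 -> 18 -> 1 -> 3 -> 4 -> 5 -> 6 -> 13 -> 14 -> 2 -> 7 -> 12 -> 16 -> 17 -> 10 -> 15 -> 0

Visit 8; enqueue 9, 11, 18 → queue [9, 11, 18]
Visit 9; enqueue 1, 3, 4, 5, 6, 13, 14 → queue [11, 18, 1, 3, 4, 5, 6, 13, 14]
Visit 11 → queue [18, 1, 3, 4, 5, 6, 13, 14]
Visit 18; enqueue 2, 7, 12, 16, 17 → queue [1, 3, 4, 5, 6, 13, 14, 2, 7, 12, 16, 17]
Visit 1; enqueue 10, 15 → queue [3, 4, 5, 6, 13, 14, 2, 7, 12, 16, 17, 10, 15]
Visit 3 → queue [4, 5, 6, 13, 14, 2, 7, 12, 16, 17, 10, 15]
Visit 4 → queue [5, 6, 13, 14, 2, 7, 12, 16, 17, 10, 15]
Visit 5 → queue [6, 13, 14, 2, 7, 12, 16, 17, 10, 15]
Visit 6 → queue [13, 14, 2, 7, 12, 16, 17, 10, 15]
Visit 13 → queue [14, 2, 7, 12, 16, 17, 10, 15]
Visit 14; enqueue 0 → queue [2, 7, 12, 16, 17, 10, 15, 0]
Visit 2 → queue [7, 12, 16, 17, 10, 15, 0]
Visit 7 → queue [12, 16, 17, 10, 15, 0]
Visit 12 → queue [16, 17, 10, 15, 0]
Visit 16 → queue [17, 10, 15, 0]
Visit 17 → queue [10, 15, 0]
Visit 10 → queue [15, 0]
Visit 15 → queue [0]
Visit 0 → queue []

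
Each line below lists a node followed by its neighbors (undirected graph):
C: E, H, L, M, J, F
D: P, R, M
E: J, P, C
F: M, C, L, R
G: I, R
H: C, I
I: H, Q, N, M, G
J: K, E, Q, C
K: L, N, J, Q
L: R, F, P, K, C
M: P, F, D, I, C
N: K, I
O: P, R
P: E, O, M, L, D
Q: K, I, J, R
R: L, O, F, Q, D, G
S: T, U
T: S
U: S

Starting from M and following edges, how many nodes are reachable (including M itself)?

BFS from M visits: M, C, D, F, I, P, E, H, J, L, R, G, N, Q, O, K
Reachable nodes: 16 of 19 total.

16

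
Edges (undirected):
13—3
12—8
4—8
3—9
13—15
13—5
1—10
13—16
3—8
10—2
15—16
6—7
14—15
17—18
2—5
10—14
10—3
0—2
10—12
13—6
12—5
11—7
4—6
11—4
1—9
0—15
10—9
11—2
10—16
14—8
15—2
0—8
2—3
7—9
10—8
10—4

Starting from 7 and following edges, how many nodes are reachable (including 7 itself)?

BFS from 7 visits: 7, 11, 9, 6, 4, 2, 10, 3, 1, 13, 8, 15, 5, 0, 16, 14, 12
Reachable nodes: 17 of 19 total.

17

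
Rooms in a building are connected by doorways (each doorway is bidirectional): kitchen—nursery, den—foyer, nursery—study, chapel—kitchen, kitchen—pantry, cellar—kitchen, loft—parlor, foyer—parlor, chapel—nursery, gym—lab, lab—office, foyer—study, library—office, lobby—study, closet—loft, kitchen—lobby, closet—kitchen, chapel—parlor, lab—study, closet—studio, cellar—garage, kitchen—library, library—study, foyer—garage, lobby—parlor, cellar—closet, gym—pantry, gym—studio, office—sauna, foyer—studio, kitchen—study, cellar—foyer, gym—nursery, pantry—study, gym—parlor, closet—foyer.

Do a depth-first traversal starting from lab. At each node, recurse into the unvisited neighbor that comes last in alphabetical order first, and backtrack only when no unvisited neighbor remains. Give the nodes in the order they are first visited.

Visit lab
lab → study
study → pantry
pantry → kitchen
kitchen → nursery
nursery → gym
gym → studio
studio → foyer
foyer → parlor
parlor → loft
loft → closet
closet → cellar
cellar → garage
parlor → lobby
parlor → chapel
foyer → den
kitchen → library
library → office
office → sauna

lab, study, pantry, kitchen, nursery, gym, studio, foyer, parlor, loft, closet, cellar, garage, lobby, chapel, den, library, office, sauna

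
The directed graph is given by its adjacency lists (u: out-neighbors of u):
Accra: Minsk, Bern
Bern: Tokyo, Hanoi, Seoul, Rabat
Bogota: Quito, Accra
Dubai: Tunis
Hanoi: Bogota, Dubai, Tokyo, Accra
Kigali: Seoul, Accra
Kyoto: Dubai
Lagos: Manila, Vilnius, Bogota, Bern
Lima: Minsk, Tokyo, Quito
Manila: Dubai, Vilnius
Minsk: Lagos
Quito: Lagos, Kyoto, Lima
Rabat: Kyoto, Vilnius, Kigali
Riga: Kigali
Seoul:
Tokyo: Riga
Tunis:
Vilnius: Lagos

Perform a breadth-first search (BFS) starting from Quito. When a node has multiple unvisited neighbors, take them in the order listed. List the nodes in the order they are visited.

Quito → Lagos → Kyoto → Lima → Manila → Vilnius → Bogota → Bern → Dubai → Minsk → Tokyo → Accra → Hanoi → Seoul → Rabat → Tunis → Riga → Kigali

Visit Quito; enqueue Lagos, Kyoto, Lima → queue [Lagos, Kyoto, Lima]
Visit Lagos; enqueue Manila, Vilnius, Bogota, Bern → queue [Kyoto, Lima, Manila, Vilnius, Bogota, Bern]
Visit Kyoto; enqueue Dubai → queue [Lima, Manila, Vilnius, Bogota, Bern, Dubai]
Visit Lima; enqueue Minsk, Tokyo → queue [Manila, Vilnius, Bogota, Bern, Dubai, Minsk, Tokyo]
Visit Manila → queue [Vilnius, Bogota, Bern, Dubai, Minsk, Tokyo]
Visit Vilnius → queue [Bogota, Bern, Dubai, Minsk, Tokyo]
Visit Bogota; enqueue Accra → queue [Bern, Dubai, Minsk, Tokyo, Accra]
Visit Bern; enqueue Hanoi, Seoul, Rabat → queue [Dubai, Minsk, Tokyo, Accra, Hanoi, Seoul, Rabat]
Visit Dubai; enqueue Tunis → queue [Minsk, Tokyo, Accra, Hanoi, Seoul, Rabat, Tunis]
Visit Minsk → queue [Tokyo, Accra, Hanoi, Seoul, Rabat, Tunis]
Visit Tokyo; enqueue Riga → queue [Accra, Hanoi, Seoul, Rabat, Tunis, Riga]
Visit Accra → queue [Hanoi, Seoul, Rabat, Tunis, Riga]
Visit Hanoi → queue [Seoul, Rabat, Tunis, Riga]
Visit Seoul → queue [Rabat, Tunis, Riga]
Visit Rabat; enqueue Kigali → queue [Tunis, Riga, Kigali]
Visit Tunis → queue [Riga, Kigali]
Visit Riga → queue [Kigali]
Visit Kigali → queue []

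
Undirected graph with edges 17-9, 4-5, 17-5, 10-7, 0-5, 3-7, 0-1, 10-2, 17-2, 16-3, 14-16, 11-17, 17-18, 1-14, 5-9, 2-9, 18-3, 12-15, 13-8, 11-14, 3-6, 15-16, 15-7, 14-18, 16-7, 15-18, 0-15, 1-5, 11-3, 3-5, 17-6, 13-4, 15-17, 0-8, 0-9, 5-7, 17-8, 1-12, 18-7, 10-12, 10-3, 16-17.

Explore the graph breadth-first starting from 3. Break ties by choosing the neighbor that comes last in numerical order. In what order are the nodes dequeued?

Visit 3; enqueue 18, 16, 11, 10, 7, 6, 5 → queue [18, 16, 11, 10, 7, 6, 5]
Visit 18; enqueue 17, 15, 14 → queue [16, 11, 10, 7, 6, 5, 17, 15, 14]
Visit 16 → queue [11, 10, 7, 6, 5, 17, 15, 14]
Visit 11 → queue [10, 7, 6, 5, 17, 15, 14]
Visit 10; enqueue 12, 2 → queue [7, 6, 5, 17, 15, 14, 12, 2]
Visit 7 → queue [6, 5, 17, 15, 14, 12, 2]
Visit 6 → queue [5, 17, 15, 14, 12, 2]
Visit 5; enqueue 9, 4, 1, 0 → queue [17, 15, 14, 12, 2, 9, 4, 1, 0]
Visit 17; enqueue 8 → queue [15, 14, 12, 2, 9, 4, 1, 0, 8]
Visit 15 → queue [14, 12, 2, 9, 4, 1, 0, 8]
Visit 14 → queue [12, 2, 9, 4, 1, 0, 8]
Visit 12 → queue [2, 9, 4, 1, 0, 8]
Visit 2 → queue [9, 4, 1, 0, 8]
Visit 9 → queue [4, 1, 0, 8]
Visit 4; enqueue 13 → queue [1, 0, 8, 13]
Visit 1 → queue [0, 8, 13]
Visit 0 → queue [8, 13]
Visit 8 → queue [13]
Visit 13 → queue []

3 18 16 11 10 7 6 5 17 15 14 12 2 9 4 1 0 8 13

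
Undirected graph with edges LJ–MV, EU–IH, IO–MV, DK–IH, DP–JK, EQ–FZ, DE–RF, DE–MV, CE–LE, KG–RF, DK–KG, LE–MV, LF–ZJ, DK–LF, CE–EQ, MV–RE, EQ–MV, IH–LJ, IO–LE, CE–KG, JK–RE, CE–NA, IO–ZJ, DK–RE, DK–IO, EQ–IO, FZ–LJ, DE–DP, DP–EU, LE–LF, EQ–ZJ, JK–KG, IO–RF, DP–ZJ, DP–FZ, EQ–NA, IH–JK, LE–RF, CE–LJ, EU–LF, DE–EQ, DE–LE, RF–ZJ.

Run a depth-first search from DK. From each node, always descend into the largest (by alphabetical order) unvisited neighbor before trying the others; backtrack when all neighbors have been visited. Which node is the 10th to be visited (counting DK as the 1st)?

LF

Visit DK
DK → RE
RE → MV
MV → LJ
LJ → IH
IH → JK
JK → KG
KG → RF
RF → ZJ
ZJ → LF
LF → LE
LE → IO
IO → EQ
EQ → NA
NA → CE
EQ → FZ
FZ → DP
DP → EU
DP → DE

Visit order: DK, RE, MV, LJ, IH, JK, KG, RF, ZJ, LF, LE, IO, EQ, NA, CE, FZ, DP, EU, DE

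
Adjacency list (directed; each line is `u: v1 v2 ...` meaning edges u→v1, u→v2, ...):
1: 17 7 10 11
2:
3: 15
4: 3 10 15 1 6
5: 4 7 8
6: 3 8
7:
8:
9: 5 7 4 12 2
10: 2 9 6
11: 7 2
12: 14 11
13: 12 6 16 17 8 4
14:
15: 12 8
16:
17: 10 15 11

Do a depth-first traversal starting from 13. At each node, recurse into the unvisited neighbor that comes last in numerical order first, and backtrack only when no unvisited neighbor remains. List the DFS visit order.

13 -> 17 -> 15 -> 12 -> 14 -> 11 -> 7 -> 2 -> 8 -> 10 -> 9 -> 5 -> 4 -> 6 -> 3 -> 1 -> 16

Visit 13
13 → 17
17 → 15
15 → 12
12 → 14
12 → 11
11 → 7
11 → 2
15 → 8
17 → 10
10 → 9
9 → 5
5 → 4
4 → 6
6 → 3
4 → 1
13 → 16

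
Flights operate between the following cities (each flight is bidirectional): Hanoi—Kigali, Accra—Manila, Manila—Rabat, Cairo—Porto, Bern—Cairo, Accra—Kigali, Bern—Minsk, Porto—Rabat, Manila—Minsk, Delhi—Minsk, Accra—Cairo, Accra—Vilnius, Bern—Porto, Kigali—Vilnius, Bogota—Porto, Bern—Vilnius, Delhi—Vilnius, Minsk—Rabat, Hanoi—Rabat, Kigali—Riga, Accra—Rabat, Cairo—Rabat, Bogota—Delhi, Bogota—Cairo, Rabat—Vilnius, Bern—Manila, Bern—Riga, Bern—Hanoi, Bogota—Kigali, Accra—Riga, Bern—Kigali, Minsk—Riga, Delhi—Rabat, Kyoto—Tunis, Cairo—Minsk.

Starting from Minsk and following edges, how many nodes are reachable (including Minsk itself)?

BFS from Minsk visits: Minsk, Riga, Rabat, Manila, Delhi, Cairo, Bern, Kigali, Accra, Vilnius, Porto, Hanoi, Bogota
Reachable nodes: 13 of 15 total.

13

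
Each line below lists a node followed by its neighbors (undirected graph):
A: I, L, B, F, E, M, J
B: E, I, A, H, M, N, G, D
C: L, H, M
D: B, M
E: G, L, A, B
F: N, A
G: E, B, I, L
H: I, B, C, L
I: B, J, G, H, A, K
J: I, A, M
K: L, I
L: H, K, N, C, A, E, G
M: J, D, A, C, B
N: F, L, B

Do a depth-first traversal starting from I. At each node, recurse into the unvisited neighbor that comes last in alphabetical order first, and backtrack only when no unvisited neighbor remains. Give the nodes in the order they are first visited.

Visit I
I → K
K → L
L → N
N → F
F → A
A → M
M → J
M → D
D → B
B → H
H → C
B → G
G → E

I, K, L, N, F, A, M, J, D, B, H, C, G, E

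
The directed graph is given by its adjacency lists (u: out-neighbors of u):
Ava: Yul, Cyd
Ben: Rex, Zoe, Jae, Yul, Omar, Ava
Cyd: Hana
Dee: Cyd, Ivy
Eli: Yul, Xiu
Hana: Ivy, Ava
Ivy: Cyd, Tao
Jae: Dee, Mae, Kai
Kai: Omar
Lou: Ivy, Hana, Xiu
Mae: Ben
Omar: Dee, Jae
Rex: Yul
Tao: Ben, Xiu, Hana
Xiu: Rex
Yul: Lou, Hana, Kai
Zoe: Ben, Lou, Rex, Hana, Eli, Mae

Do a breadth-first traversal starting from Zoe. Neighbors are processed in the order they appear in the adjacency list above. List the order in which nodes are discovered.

Visit Zoe; enqueue Ben, Lou, Rex, Hana, Eli, Mae → queue [Ben, Lou, Rex, Hana, Eli, Mae]
Visit Ben; enqueue Jae, Yul, Omar, Ava → queue [Lou, Rex, Hana, Eli, Mae, Jae, Yul, Omar, Ava]
Visit Lou; enqueue Ivy, Xiu → queue [Rex, Hana, Eli, Mae, Jae, Yul, Omar, Ava, Ivy, Xiu]
Visit Rex → queue [Hana, Eli, Mae, Jae, Yul, Omar, Ava, Ivy, Xiu]
Visit Hana → queue [Eli, Mae, Jae, Yul, Omar, Ava, Ivy, Xiu]
Visit Eli → queue [Mae, Jae, Yul, Omar, Ava, Ivy, Xiu]
Visit Mae → queue [Jae, Yul, Omar, Ava, Ivy, Xiu]
Visit Jae; enqueue Dee, Kai → queue [Yul, Omar, Ava, Ivy, Xiu, Dee, Kai]
Visit Yul → queue [Omar, Ava, Ivy, Xiu, Dee, Kai]
Visit Omar → queue [Ava, Ivy, Xiu, Dee, Kai]
Visit Ava; enqueue Cyd → queue [Ivy, Xiu, Dee, Kai, Cyd]
Visit Ivy; enqueue Tao → queue [Xiu, Dee, Kai, Cyd, Tao]
Visit Xiu → queue [Dee, Kai, Cyd, Tao]
Visit Dee → queue [Kai, Cyd, Tao]
Visit Kai → queue [Cyd, Tao]
Visit Cyd → queue [Tao]
Visit Tao → queue []

Zoe, Ben, Lou, Rex, Hana, Eli, Mae, Jae, Yul, Omar, Ava, Ivy, Xiu, Dee, Kai, Cyd, Tao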